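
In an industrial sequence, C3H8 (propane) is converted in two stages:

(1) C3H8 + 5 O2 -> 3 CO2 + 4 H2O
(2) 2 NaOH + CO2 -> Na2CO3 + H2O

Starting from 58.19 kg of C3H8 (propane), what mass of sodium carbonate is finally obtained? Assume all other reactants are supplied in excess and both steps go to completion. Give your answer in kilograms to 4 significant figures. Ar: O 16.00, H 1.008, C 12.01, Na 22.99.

419.6 kg

M(C3H8) = 3(12.01) + 8(1.008) = 44.094 g/mol.
M(Na2CO3) = 2(22.99) + 12.01 + 3(16.00) = 105.99 g/mol.
58.19 kg = 58190 g.
n(C3H8) = 58190 / 44.094 = 1319.7 mol.
Step 1 gives a 1:3 ratio of C3H8 to CO2, so n(CO2) = 3959.0 mol.
In step 2 the CO2:Na2CO3 ratio is 1:1, so n(Na2CO3) = 3959.0 mol.
Mass of Na2CO3 = 3959.0 × 105.99 = 419620 g = 419.6 kg.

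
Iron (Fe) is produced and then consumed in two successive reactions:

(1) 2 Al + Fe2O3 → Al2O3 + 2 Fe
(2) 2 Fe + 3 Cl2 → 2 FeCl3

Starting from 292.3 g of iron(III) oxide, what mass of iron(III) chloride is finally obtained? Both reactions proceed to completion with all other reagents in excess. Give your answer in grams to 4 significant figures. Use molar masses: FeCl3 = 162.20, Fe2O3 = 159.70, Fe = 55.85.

n(Fe2O3) = 292.30 / 159.70 = 1.8303 mol.
Step 1 gives a 1:2 ratio of Fe2O3 to Fe, so n(Fe) = 3.6606 mol.
In step 2 the Fe:FeCl3 ratio is 2:2, so n(FeCl3) = 3.6606 mol.
Mass of FeCl3 = 3.6606 × 162.20 = 593.75 g.

593.8 g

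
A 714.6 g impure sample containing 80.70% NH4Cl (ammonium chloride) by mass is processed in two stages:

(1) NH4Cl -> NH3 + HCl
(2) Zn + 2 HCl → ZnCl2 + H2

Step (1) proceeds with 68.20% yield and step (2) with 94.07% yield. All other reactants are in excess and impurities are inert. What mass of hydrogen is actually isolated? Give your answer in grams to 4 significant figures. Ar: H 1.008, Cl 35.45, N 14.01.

6.972 g

Pure NH4Cl = 714.6 × 0.8070 = 576.68 g.
M(NH4Cl) = 14.01 + 4(1.008) + 35.45 = 53.492 g/mol.
M(H2) = 2(1.008) = 2.016 g/mol.
n(NH4Cl) = 576.68 / 53.492 = 10.781 mol.
Step 1 (NH4Cl:HCl = 1:1): theoretical n(HCl) = 10.781 mol; at 68.20% yield, n(HCl) = 7.3525 mol.
Step 2 (HCl:H2 = 2:1): theoretical n(H2) = 3.6762 mol, so theoretical mass = 3.6762 × 2.016 = 7.4113 g.
At 94.07% yield, actual mass of H2 = 7.4113 × 0.9407 = 6.9718 g.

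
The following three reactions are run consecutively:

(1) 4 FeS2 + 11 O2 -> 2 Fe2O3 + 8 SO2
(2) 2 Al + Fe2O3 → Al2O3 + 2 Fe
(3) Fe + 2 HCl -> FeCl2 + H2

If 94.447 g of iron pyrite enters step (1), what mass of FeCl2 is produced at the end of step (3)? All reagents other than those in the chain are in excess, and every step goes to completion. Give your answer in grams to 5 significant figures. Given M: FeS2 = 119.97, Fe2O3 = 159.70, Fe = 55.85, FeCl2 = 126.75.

99.785 g

n(FeS2) = 94.447 / 119.97 = 0.787255 mol.
Reaction (1): FeS2→Fe2O3 ratio 4:2 ⇒ n(Fe2O3) = 0.393628 mol.
Reaction (2): Fe2O3→Fe ratio 1:2 ⇒ n(Fe) = 0.787255 mol.
Reaction (3): Fe→FeCl2 ratio 1:1 ⇒ n(FeCl2) = 0.787255 mol.
Mass of FeCl2 = 0.787255 × 126.75 = 99.7846 g.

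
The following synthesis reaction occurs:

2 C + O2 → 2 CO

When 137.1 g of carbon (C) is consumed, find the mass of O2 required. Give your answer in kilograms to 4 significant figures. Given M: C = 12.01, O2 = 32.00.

n(C) = 137.10 g / 12.01 g/mol = 11.415 mol.
From the equation the C:O2 mole ratio is 2:1, so n(O2) = 11.415 × 1/2 = 5.7077 mol.
Mass of O2 = 5.7077 mol × 32.00 g/mol = 182.65 g.
Converting to kg: 182.65 g = 0.1826 kg.

0.1826 kg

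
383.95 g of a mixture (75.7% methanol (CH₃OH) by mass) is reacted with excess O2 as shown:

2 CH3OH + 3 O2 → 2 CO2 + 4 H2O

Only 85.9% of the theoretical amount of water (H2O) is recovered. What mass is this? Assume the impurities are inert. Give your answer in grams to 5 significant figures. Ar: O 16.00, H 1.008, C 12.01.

280.76 g

Pure CH3OH available = 383.95 g × 0.757 = 290.650 g.
M(CH3OH) = 12.01 + 4(1.008) + 16.00 = 32.042 g/mol.
M(H2O) = 2(1.008) + 16.00 = 18.016 g/mol.
n(CH3OH) = 290.650 g / 32.042 g/mol = 9.07091 mol.
From the equation the CH3OH:H2O mole ratio is 2:4, so n(H2O) = 9.07091 × 4/2 = 18.1418 mol.
Mass of H2O = 18.1418 mol × 18.016 g/mol = 326.843 g.
Actual mass collected = 326.843 g × 0.859 = 280.758 g.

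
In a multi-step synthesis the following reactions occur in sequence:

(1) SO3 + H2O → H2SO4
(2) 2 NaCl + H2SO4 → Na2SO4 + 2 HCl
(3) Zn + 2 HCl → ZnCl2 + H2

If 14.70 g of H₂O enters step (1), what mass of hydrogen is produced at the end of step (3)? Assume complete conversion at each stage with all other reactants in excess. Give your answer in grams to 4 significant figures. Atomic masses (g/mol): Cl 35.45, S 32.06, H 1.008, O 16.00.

1.645 g

M(H2O) = 2(1.008) + 16.00 = 18.016 g/mol.
M(H2) = 2(1.008) = 2.016 g/mol.
n(H2O) = 14.70 / 18.016 = 0.81594 mol.
Reaction (1): H2O→H2SO4 ratio 1:1 ⇒ n(H2SO4) = 0.81594 mol.
Reaction (2): H2SO4→HCl ratio 1:2 ⇒ n(HCl) = 1.6319 mol.
Reaction (3): HCl→H2 ratio 2:1 ⇒ n(H2) = 0.81594 mol.
Mass of H2 = 0.81594 × 2.016 = 1.6449 g.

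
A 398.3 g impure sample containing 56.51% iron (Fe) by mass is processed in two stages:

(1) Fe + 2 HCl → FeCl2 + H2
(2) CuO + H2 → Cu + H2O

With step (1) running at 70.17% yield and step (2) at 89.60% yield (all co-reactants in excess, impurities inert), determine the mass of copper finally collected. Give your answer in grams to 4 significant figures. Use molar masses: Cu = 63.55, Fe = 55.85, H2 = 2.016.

Pure Fe = 398.3 × 0.5651 = 225.08 g.
n(Fe) = 225.08 / 55.85 = 4.0301 mol.
Step 1 (Fe:H2 = 1:1): theoretical n(H2) = 4.0301 mol; at 70.17% yield, n(H2) = 2.8279 mol.
Step 2 (H2:Cu = 1:1): theoretical n(Cu) = 2.8279 mol, so theoretical mass = 2.8279 × 63.55 = 179.71 g.
At 89.60% yield, actual mass of Cu = 179.71 × 0.8960 = 161.02 g.

161.0 g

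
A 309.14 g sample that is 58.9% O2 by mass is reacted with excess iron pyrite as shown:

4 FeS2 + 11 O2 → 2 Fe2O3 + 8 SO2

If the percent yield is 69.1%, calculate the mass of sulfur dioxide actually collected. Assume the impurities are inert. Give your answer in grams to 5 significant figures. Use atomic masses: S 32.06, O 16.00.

183.18 g

Pure O2 available = 309.14 g × 0.589 = 182.083 g.
M(O2) = 2(16.00) = 32.00 g/mol.
M(SO2) = 32.06 + 2(16.00) = 64.06 g/mol.
n(O2) = 182.083 g / 32.00 g/mol = 5.69011 mol.
From the equation the O2:SO2 mole ratio is 11:8, so n(SO2) = 5.69011 × 8/11 = 4.13826 mol.
Mass of SO2 = 4.13826 mol × 64.06 g/mol = 265.097 g.
Actual mass collected = 265.097 g × 0.691 = 183.182 g.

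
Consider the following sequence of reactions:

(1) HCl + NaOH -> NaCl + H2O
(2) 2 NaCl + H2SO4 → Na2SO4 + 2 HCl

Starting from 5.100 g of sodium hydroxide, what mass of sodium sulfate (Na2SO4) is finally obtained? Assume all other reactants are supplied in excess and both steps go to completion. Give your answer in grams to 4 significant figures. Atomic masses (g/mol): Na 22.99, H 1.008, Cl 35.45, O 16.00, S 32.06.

M(NaOH) = 22.99 + 16.00 + 1.008 = 39.998 g/mol.
M(Na2SO4) = 2(22.99) + 32.06 + 4(16.00) = 142.04 g/mol.
n(NaOH) = 5.1000 / 39.998 = 0.12751 mol.
Step 1 gives a 1:1 ratio of NaOH to NaCl, so n(NaCl) = 0.12751 mol.
In step 2 the NaCl:Na2SO4 ratio is 2:1, so n(Na2SO4) = 0.063753 mol.
Mass of Na2SO4 = 0.063753 × 142.04 = 9.0555 g.

9.056 g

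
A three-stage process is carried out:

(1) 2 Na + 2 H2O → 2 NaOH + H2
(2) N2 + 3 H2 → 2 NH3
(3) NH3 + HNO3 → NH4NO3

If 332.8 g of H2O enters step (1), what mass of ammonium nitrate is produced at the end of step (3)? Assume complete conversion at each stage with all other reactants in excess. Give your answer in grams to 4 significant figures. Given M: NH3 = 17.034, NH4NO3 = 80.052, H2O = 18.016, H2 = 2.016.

492.9 g

n(H2O) = 332.8 / 18.016 = 18.472 mol.
Reaction (1): H2O→H2 ratio 2:1 ⇒ n(H2) = 9.2362 mol.
Reaction (2): H2→NH3 ratio 3:2 ⇒ n(NH3) = 6.1575 mol.
Reaction (3): NH3→NH4NO3 ratio 1:1 ⇒ n(NH4NO3) = 6.1575 mol.
Mass of NH4NO3 = 6.1575 × 80.052 = 492.92 g.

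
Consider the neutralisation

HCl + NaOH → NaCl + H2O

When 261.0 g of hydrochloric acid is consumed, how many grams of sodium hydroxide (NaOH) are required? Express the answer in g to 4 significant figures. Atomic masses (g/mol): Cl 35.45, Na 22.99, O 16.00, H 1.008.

286.3 g

M(HCl) = 1.008 + 35.45 = 36.458 g/mol.
M(NaOH) = 22.99 + 16.00 + 1.008 = 39.998 g/mol.
n(HCl) = 261.00 g / 36.458 g/mol = 7.1589 mol.
From the equation the HCl:NaOH mole ratio is 1:1, so n(NaOH) = 7.1589 × 1/1 = 7.1589 mol.
Mass of NaOH = 7.1589 mol × 39.998 g/mol = 286.34 g.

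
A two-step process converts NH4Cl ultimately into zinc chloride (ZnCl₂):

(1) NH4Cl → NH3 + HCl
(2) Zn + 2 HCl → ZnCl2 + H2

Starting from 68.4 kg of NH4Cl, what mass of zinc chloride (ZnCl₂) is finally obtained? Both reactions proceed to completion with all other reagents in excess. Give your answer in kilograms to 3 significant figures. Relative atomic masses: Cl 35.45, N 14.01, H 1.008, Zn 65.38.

87.1 kg

M(NH4Cl) = 14.01 + 4(1.008) + 35.45 = 53.492 g/mol.
M(ZnCl2) = 65.38 + 2(35.45) = 136.28 g/mol.
68.4 kg = 68400 g.
n(NH4Cl) = 68400 / 53.492 = 1279 mol.
Step 1 gives a 1:1 ratio of NH4Cl to HCl, so n(HCl) = 1279 mol.
In step 2 the HCl:ZnCl2 ratio is 2:1, so n(ZnCl2) = 639.3 mol.
Mass of ZnCl2 = 639.3 × 136.28 = 87130 g = 87.1 kg.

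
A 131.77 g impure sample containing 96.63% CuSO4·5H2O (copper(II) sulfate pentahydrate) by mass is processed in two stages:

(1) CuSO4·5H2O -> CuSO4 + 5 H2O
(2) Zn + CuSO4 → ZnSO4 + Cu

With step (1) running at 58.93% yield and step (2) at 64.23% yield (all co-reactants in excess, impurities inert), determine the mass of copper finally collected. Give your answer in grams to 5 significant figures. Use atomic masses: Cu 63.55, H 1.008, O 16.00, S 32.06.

12.266 g

Pure CuSO4·5H2O = 131.77 × 0.9663 = 127.329 g.
M(CuSO4·5H2O) = 63.55 + 32.06 + 9(16.00) + 10(1.008) = 249.69 g/mol.
M(Cu) = 63.55 g/mol.
n(CuSO4·5H2O) = 127.329 / 249.69 = 0.509950 mol.
Step 1 (CuSO4·5H2O:CuSO4 = 1:1): theoretical n(CuSO4) = 0.509950 mol; at 58.93% yield, n(CuSO4) = 0.300513 mol.
Step 2 (CuSO4:Cu = 1:1): theoretical n(Cu) = 0.300513 mol, so theoretical mass = 0.300513 × 63.55 = 19.0976 g.
At 64.23% yield, actual mass of Cu = 19.0976 × 0.6423 = 12.2664 g.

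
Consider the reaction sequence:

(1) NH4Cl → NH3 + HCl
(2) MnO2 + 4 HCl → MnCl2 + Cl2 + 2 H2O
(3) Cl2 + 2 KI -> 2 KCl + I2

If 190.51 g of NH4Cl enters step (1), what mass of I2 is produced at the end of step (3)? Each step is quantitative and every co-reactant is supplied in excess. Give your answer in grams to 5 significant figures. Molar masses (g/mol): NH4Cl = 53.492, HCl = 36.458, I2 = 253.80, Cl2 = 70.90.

225.98 g

n(NH4Cl) = 190.51 / 53.492 = 3.56147 mol.
Reaction (1): NH4Cl→HCl ratio 1:1 ⇒ n(HCl) = 3.56147 mol.
Reaction (2): HCl→Cl2 ratio 4:1 ⇒ n(Cl2) = 0.890367 mol.
Reaction (3): Cl2→I2 ratio 1:1 ⇒ n(I2) = 0.890367 mol.
Mass of I2 = 0.890367 × 253.80 = 225.975 g.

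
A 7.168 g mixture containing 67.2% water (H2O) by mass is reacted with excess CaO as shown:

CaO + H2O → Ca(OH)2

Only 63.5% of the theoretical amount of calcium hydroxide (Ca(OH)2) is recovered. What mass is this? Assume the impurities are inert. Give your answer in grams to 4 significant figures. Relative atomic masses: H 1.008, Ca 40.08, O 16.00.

Pure H2O available = 7.168 g × 0.672 = 4.8169 g.
M(H2O) = 2(1.008) + 16.00 = 18.016 g/mol.
M(Ca(OH)2) = 40.08 + 2(16.00) + 2(1.008) = 74.096 g/mol.
n(H2O) = 4.8169 g / 18.016 g/mol = 0.26737 mol.
From the equation the H2O:Ca(OH)2 mole ratio is 1:1, so n(Ca(OH)2) = 0.26737 × 1/1 = 0.26737 mol.
Mass of Ca(OH)2 = 0.26737 mol × 74.096 g/mol = 19.811 g.
Actual mass collected = 19.811 g × 0.635 = 12.580 g.

12.58 g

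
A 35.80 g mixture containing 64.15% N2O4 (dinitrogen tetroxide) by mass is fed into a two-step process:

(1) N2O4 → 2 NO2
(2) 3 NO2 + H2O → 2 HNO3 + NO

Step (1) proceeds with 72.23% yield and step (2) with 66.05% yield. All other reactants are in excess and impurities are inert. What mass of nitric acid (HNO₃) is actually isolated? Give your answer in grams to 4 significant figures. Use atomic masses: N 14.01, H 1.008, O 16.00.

10.00 g

Pure N2O4 = 35.80 × 0.6415 = 22.966 g.
M(N2O4) = 2(14.01) + 4(16.00) = 92.02 g/mol.
M(HNO3) = 1.008 + 14.01 + 3(16.00) = 63.018 g/mol.
n(N2O4) = 22.966 / 92.02 = 0.24957 mol.
Step 1 (N2O4:NO2 = 1:2): theoretical n(NO2) = 0.49915 mol; at 72.23% yield, n(NO2) = 0.36053 mol.
Step 2 (NO2:HNO3 = 3:2): theoretical n(HNO3) = 0.24036 mol, so theoretical mass = 0.24036 × 63.018 = 15.147 g.
At 66.05% yield, actual mass of HNO3 = 15.147 × 0.6605 = 10.004 g.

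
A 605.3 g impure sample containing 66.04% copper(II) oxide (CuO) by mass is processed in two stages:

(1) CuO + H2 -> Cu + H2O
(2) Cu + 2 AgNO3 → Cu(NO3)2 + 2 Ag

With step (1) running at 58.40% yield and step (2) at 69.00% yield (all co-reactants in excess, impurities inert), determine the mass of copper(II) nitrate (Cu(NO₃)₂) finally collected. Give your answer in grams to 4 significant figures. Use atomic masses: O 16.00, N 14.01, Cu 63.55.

Pure CuO = 605.3 × 0.6604 = 399.74 g.
M(CuO) = 63.55 + 16.00 = 79.55 g/mol.
M(Cu(NO3)2) = 63.55 + 2(14.01) + 6(16.00) = 187.57 g/mol.
n(CuO) = 399.74 / 79.55 = 5.0250 mol.
Step 1 (CuO:Cu = 1:1): theoretical n(Cu) = 5.0250 mol; at 58.40% yield, n(Cu) = 2.9346 mol.
Step 2 (Cu:Cu(NO3)2 = 1:1): theoretical n(Cu(NO3)2) = 2.9346 mol, so theoretical mass = 2.9346 × 187.57 = 550.44 g.
At 69.00% yield, actual mass of Cu(NO3)2 = 550.44 × 0.6900 = 379.81 g.

379.8 g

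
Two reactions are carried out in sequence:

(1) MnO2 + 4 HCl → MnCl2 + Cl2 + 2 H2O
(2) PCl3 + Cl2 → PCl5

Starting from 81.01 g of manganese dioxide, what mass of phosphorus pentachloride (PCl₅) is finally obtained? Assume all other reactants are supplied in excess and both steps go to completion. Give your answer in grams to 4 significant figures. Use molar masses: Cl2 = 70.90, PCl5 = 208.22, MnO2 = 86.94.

194.0 g

n(MnO2) = 81.010 / 86.94 = 0.93179 mol.
Step 1 gives a 1:1 ratio of MnO2 to Cl2, so n(Cl2) = 0.93179 mol.
In step 2 the Cl2:PCl5 ratio is 1:1, so n(PCl5) = 0.93179 mol.
Mass of PCl5 = 0.93179 × 208.22 = 194.02 g.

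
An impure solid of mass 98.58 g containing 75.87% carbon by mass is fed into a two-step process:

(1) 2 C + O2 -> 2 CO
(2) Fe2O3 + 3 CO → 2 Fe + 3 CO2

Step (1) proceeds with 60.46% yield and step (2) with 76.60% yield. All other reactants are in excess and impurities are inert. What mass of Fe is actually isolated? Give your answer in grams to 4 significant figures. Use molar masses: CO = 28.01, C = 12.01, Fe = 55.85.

107.4 g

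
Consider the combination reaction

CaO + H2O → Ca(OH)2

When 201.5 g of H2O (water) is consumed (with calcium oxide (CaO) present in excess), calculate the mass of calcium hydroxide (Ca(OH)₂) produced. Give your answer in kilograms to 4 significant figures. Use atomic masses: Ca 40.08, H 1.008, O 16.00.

0.8287 kg

M(H2O) = 2(1.008) + 16.00 = 18.016 g/mol.
M(Ca(OH)2) = 40.08 + 2(16.00) + 2(1.008) = 74.096 g/mol.
n(H2O) = 201.50 g / 18.016 g/mol = 11.185 mol.
From the equation the H2O:Ca(OH)2 mole ratio is 1:1, so n(Ca(OH)2) = 11.185 × 1/1 = 11.185 mol.
Mass of Ca(OH)2 = 11.185 mol × 74.096 g/mol = 828.73 g.
Converting to kg: 828.73 g = 0.8287 kg.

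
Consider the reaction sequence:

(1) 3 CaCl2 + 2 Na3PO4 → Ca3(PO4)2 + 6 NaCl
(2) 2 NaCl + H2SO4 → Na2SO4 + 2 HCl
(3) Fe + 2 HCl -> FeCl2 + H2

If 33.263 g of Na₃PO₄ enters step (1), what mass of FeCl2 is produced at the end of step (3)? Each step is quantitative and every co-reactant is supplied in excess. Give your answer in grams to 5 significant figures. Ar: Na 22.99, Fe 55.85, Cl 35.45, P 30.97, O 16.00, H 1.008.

38.576 g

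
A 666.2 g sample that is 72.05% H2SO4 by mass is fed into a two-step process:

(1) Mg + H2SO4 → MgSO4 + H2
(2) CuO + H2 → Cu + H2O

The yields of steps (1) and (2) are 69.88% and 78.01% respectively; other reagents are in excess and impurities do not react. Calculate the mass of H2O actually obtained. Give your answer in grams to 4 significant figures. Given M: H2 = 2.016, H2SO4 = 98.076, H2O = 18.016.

Pure H2SO4 = 666.2 × 0.7205 = 480.00 g.
n(H2SO4) = 480.00 / 98.076 = 4.8941 mol.
Step 1 (H2SO4:H2 = 1:1): theoretical n(H2) = 4.8941 mol; at 69.88% yield, n(H2) = 3.4200 mol.
Step 2 (H2:H2O = 1:1): theoretical n(H2O) = 3.4200 mol, so theoretical mass = 3.4200 × 18.016 = 61.615 g.
At 78.01% yield, actual mass of H2O = 61.615 × 0.7801 = 48.066 g.

48.07 g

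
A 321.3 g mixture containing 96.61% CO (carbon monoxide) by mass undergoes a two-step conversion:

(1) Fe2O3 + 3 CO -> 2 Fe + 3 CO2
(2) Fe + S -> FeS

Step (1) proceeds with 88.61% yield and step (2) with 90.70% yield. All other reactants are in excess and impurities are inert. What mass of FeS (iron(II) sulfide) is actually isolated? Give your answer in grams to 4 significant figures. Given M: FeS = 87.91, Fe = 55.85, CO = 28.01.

522.0 g

Pure CO = 321.3 × 0.9661 = 310.41 g.
n(CO) = 310.41 / 28.01 = 11.082 mol.
Step 1 (CO:Fe = 3:2): theoretical n(Fe) = 7.3880 mol; at 88.61% yield, n(Fe) = 6.5465 mol.
Step 2 (Fe:FeS = 1:1): theoretical n(FeS) = 6.5465 mol, so theoretical mass = 6.5465 × 87.91 = 575.51 g.
At 90.70% yield, actual mass of FeS = 575.51 × 0.9070 = 521.98 g.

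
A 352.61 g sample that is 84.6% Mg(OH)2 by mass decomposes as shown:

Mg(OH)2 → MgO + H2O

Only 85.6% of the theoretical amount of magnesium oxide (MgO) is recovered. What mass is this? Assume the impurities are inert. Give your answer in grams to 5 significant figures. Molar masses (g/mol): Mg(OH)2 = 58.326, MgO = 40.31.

176.48 g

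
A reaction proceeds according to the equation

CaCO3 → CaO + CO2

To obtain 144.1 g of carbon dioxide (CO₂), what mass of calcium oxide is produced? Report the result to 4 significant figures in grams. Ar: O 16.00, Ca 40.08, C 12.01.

183.6 g

M(CO2) = 12.01 + 2(16.00) = 44.01 g/mol.
M(CaO) = 40.08 + 16.00 = 56.08 g/mol.
n(CO2) = 144.10 g / 44.01 g/mol = 3.2743 mol.
From the equation the CO2:CaO mole ratio is 1:1, so n(CaO) = 3.2743 × 1/1 = 3.2743 mol.
Mass of CaO = 3.2743 mol × 56.08 g/mol = 183.62 g.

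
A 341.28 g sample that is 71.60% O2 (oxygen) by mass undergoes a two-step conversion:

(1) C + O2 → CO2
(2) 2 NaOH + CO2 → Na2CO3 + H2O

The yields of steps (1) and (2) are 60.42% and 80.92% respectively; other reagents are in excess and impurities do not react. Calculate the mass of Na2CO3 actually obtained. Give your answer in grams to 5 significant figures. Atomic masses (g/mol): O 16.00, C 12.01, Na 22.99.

Pure O2 = 341.28 × 0.7160 = 244.356 g.
M(O2) = 2(16.00) = 32.00 g/mol.
M(Na2CO3) = 2(22.99) + 12.01 + 3(16.00) = 105.99 g/mol.
n(O2) = 244.356 / 32.00 = 7.63614 mol.
Step 1 (O2:CO2 = 1:1): theoretical n(CO2) = 7.63614 mol; at 60.42% yield, n(CO2) = 4.61376 mol.
Step 2 (CO2:Na2CO3 = 1:1): theoretical n(Na2CO3) = 4.61376 mol, so theoretical mass = 4.61376 × 105.99 = 489.012 g.
At 80.92% yield, actual mass of Na2CO3 = 489.012 × 0.8092 = 395.708 g.

395.71 g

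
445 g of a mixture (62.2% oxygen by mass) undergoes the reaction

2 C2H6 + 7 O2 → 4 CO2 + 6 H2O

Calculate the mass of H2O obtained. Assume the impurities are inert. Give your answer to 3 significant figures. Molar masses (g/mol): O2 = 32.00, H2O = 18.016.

134 g

Mass of pure O2 = 445 g × 0.622 = 276.8 g.
n(O2) = 276.8 g / 32.00 g/mol = 8.650 mol.
From the equation the O2:H2O mole ratio is 7:6, so n(H2O) = 8.650 × 6/7 = 7.414 mol.
Mass of H2O = 7.414 mol × 18.016 g/mol = 133.6 g.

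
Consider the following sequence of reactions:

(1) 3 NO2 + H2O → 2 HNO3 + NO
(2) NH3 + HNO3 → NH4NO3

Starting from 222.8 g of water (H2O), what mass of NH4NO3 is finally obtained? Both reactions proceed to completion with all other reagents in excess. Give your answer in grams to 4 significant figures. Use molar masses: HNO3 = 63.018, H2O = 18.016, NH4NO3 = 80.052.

1980 g

n(H2O) = 222.80 / 18.016 = 12.367 mol.
Step 1 gives a 1:2 ratio of H2O to HNO3, so n(HNO3) = 24.734 mol.
In step 2 the HNO3:NH4NO3 ratio is 1:1, so n(NH4NO3) = 24.734 mol.
Mass of NH4NO3 = 24.734 × 80.052 = 1980.0 g.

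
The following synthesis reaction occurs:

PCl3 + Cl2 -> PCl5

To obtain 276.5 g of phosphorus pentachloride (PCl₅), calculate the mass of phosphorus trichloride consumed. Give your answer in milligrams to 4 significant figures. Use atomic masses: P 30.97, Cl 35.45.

M(PCl5) = 30.97 + 5(35.45) = 208.22 g/mol.
M(PCl3) = 30.97 + 3(35.45) = 137.32 g/mol.
n(PCl5) = 276.50 g / 208.22 g/mol = 1.3279 mol.
From the equation the PCl5:PCl3 mole ratio is 1:1, so n(PCl3) = 1.3279 × 1/1 = 1.3279 mol.
Mass of PCl3 = 1.3279 mol × 137.32 g/mol = 182.35 g.
Converting to mg: 182.35 g = 182400 mg.

182400 mg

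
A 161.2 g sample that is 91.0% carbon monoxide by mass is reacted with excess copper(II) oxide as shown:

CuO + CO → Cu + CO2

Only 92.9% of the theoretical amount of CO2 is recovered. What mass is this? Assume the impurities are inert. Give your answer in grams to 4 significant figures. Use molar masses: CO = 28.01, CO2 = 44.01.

Pure CO available = 161.2 g × 0.910 = 146.69 g.
n(CO) = 146.69 g / 28.01 g/mol = 5.2371 mol.
From the equation the CO:CO2 mole ratio is 1:1, so n(CO2) = 5.2371 × 1/1 = 5.2371 mol.
Mass of CO2 = 5.2371 mol × 44.01 g/mol = 230.49 g.
Actual mass collected = 230.49 g × 0.929 = 214.12 g.

214.1 g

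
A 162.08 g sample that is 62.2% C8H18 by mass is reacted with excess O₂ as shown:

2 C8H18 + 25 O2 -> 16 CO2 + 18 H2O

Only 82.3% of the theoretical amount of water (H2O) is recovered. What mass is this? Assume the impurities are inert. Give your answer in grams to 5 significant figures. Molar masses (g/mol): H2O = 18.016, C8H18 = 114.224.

117.78 g

Pure C8H18 available = 162.08 g × 0.622 = 100.814 g.
n(C8H18) = 100.814 g / 114.224 g/mol = 0.882597 mol.
From the equation the C8H18:H2O mole ratio is 2:18, so n(H2O) = 0.882597 × 18/2 = 7.94337 mol.
Mass of H2O = 7.94337 mol × 18.016 g/mol = 143.108 g.
Actual mass collected = 143.108 g × 0.823 = 117.778 g.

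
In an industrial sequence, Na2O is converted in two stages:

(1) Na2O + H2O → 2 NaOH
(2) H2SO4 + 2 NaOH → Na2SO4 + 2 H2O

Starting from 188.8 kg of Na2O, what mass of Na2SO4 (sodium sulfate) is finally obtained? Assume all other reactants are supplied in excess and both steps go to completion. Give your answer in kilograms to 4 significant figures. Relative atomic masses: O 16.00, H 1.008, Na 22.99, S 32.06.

M(Na2O) = 2(22.99) + 16.00 = 61.98 g/mol.
M(Na2SO4) = 2(22.99) + 32.06 + 4(16.00) = 142.04 g/mol.
188.8 kg = 188800 g.
n(Na2O) = 188800 / 61.98 = 3046.1 mol.
Step 1 gives a 1:2 ratio of Na2O to NaOH, so n(NaOH) = 6092.3 mol.
In step 2 the NaOH:Na2SO4 ratio is 2:1, so n(Na2SO4) = 3046.1 mol.
Mass of Na2SO4 = 3046.1 × 142.04 = 432670 g = 432.7 kg.

432.7 kg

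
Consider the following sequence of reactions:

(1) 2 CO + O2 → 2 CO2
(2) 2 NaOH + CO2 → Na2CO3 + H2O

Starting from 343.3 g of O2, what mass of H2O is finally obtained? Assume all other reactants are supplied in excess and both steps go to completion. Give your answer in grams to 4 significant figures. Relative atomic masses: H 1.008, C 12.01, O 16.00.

M(O2) = 2(16.00) = 32.00 g/mol.
M(H2O) = 2(1.008) + 16.00 = 18.016 g/mol.
n(O2) = 343.30 / 32.00 = 10.728 mol.
Step 1 gives a 1:2 ratio of O2 to CO2, so n(CO2) = 21.456 mol.
In step 2 the CO2:H2O ratio is 1:1, so n(H2O) = 21.456 mol.
Mass of H2O = 21.456 × 18.016 = 386.56 g.

386.6 g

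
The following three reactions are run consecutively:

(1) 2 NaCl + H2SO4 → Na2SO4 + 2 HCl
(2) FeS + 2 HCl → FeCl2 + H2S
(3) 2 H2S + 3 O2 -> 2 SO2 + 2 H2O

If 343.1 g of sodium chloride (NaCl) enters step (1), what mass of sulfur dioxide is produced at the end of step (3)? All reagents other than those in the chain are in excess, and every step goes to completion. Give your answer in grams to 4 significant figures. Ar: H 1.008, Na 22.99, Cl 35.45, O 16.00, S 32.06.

188.0 g

M(NaCl) = 22.99 + 35.45 = 58.44 g/mol.
M(SO2) = 32.06 + 2(16.00) = 64.06 g/mol.
n(NaCl) = 343.1 / 58.44 = 5.8710 mol.
Reaction (1): NaCl→HCl ratio 2:2 ⇒ n(HCl) = 5.8710 mol.
Reaction (2): HCl→H2S ratio 2:1 ⇒ n(H2S) = 2.9355 mol.
Reaction (3): H2S→SO2 ratio 2:2 ⇒ n(SO2) = 2.9355 mol.
Mass of SO2 = 2.9355 × 64.06 = 188.05 g.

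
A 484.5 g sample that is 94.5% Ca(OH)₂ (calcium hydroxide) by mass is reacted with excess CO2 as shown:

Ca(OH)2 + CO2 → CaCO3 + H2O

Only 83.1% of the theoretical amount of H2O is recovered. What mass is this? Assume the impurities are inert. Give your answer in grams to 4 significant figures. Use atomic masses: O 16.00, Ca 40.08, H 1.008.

92.51 g

Pure Ca(OH)2 available = 484.5 g × 0.945 = 457.85 g.
M(Ca(OH)2) = 40.08 + 2(16.00) + 2(1.008) = 74.096 g/mol.
M(H2O) = 2(1.008) + 16.00 = 18.016 g/mol.
n(Ca(OH)2) = 457.85 g / 74.096 g/mol = 6.1792 mol.
From the equation the Ca(OH)2:H2O mole ratio is 1:1, so n(H2O) = 6.1792 × 1/1 = 6.1792 mol.
Mass of H2O = 6.1792 mol × 18.016 g/mol = 111.32 g.
Actual mass collected = 111.32 g × 0.831 = 92.510 g.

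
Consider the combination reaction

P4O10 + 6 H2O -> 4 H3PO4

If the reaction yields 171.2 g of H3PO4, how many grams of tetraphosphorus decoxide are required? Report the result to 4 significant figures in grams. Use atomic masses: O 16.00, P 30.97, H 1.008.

124.0 g

M(H3PO4) = 3(1.008) + 30.97 + 4(16.00) = 97.994 g/mol.
M(P4O10) = 4(30.97) + 10(16.00) = 283.88 g/mol.
n(H3PO4) = 171.20 g / 97.994 g/mol = 1.7470 mol.
From the equation the H3PO4:P4O10 mole ratio is 4:1, so n(P4O10) = 1.7470 × 1/4 = 0.43676 mol.
Mass of P4O10 = 0.43676 mol × 283.88 g/mol = 123.99 g.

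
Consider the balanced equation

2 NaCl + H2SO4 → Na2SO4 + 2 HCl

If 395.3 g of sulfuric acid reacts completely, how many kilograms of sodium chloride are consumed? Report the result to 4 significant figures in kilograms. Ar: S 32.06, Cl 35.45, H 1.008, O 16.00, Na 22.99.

0.4711 kg

M(H2SO4) = 2(1.008) + 32.06 + 4(16.00) = 98.076 g/mol.
M(NaCl) = 22.99 + 35.45 = 58.44 g/mol.
n(H2SO4) = 395.30 g / 98.076 g/mol = 4.0305 mol.
From the equation the H2SO4:NaCl mole ratio is 1:2, so n(NaCl) = 4.0305 × 2/1 = 8.0611 mol.
Mass of NaCl = 8.0611 mol × 58.44 g/mol = 471.09 g.
Converting to kg: 471.09 g = 0.4711 kg.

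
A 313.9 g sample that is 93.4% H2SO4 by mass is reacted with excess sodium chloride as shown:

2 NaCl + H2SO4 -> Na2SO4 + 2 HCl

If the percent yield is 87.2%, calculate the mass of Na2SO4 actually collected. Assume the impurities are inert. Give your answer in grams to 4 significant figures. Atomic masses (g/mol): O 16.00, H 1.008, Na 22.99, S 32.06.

370.3 g

Pure H2SO4 available = 313.9 g × 0.934 = 293.18 g.
M(H2SO4) = 2(1.008) + 32.06 + 4(16.00) = 98.076 g/mol.
M(Na2SO4) = 2(22.99) + 32.06 + 4(16.00) = 142.04 g/mol.
n(H2SO4) = 293.18 g / 98.076 g/mol = 2.9893 mol.
From the equation the H2SO4:Na2SO4 mole ratio is 1:1, so n(Na2SO4) = 2.9893 × 1/1 = 2.9893 mol.
Mass of Na2SO4 = 2.9893 mol × 142.04 g/mol = 424.61 g.
Actual mass collected = 424.61 g × 0.872 = 370.26 g.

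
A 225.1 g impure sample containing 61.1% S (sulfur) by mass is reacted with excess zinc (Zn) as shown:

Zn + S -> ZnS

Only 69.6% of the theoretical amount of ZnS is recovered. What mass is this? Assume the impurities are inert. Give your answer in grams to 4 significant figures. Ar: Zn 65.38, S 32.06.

290.9 g

Pure S available = 225.1 g × 0.611 = 137.54 g.
M(S) = 32.06 g/mol.
M(ZnS) = 65.38 + 32.06 = 97.44 g/mol.
n(S) = 137.54 g / 32.06 g/mol = 4.2900 mol.
From the equation the S:ZnS mole ratio is 1:1, so n(ZnS) = 4.2900 × 1/1 = 4.2900 mol.
Mass of ZnS = 4.2900 mol × 97.44 g/mol = 418.01 g.
Actual mass collected = 418.01 g × 0.696 = 290.94 g.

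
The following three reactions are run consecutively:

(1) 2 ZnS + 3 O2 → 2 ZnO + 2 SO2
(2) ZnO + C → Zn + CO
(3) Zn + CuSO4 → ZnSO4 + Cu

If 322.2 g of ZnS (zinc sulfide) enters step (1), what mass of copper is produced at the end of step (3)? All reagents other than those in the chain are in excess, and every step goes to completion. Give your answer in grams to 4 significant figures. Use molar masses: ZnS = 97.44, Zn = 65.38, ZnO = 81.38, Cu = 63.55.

n(ZnS) = 322.2 / 97.44 = 3.3067 mol.
Reaction (1): ZnS→ZnO ratio 2:2 ⇒ n(ZnO) = 3.3067 mol.
Reaction (2): ZnO→Zn ratio 1:1 ⇒ n(Zn) = 3.3067 mol.
Reaction (3): Zn→Cu ratio 1:1 ⇒ n(Cu) = 3.3067 mol.
Mass of Cu = 3.3067 × 63.55 = 210.14 g.

210.1 g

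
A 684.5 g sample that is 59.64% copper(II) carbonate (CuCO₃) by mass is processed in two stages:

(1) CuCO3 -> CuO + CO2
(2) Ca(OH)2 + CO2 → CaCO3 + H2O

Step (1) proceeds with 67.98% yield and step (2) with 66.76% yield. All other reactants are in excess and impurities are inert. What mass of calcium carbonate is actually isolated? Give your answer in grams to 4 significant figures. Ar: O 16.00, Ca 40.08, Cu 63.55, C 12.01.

150.1 g

Pure CuCO3 = 684.5 × 0.5964 = 408.24 g.
M(CuCO3) = 63.55 + 12.01 + 3(16.00) = 123.56 g/mol.
M(CaCO3) = 40.08 + 12.01 + 3(16.00) = 100.09 g/mol.
n(CuCO3) = 408.24 / 123.56 = 3.3039 mol.
Step 1 (CuCO3:CO2 = 1:1): theoretical n(CO2) = 3.3039 mol; at 67.98% yield, n(CO2) = 2.2460 mol.
Step 2 (CO2:CaCO3 = 1:1): theoretical n(CaCO3) = 2.2460 mol, so theoretical mass = 2.2460 × 100.09 = 224.80 g.
At 66.76% yield, actual mass of CaCO3 = 224.80 × 0.6676 = 150.08 g.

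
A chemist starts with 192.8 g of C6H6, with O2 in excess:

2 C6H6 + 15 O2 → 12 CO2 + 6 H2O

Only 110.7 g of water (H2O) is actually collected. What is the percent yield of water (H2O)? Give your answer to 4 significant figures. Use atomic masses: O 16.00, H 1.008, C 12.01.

82.98 %

M(C6H6) = 6(12.01) + 6(1.008) = 78.108 g/mol.
M(H2O) = 2(1.008) + 16.00 = 18.016 g/mol.
n(C6H6) = 192.80 g / 78.108 g/mol = 2.4684 mol.
From the equation the C6H6:H2O mole ratio is 2:6, so n(H2O) = 2.4684 × 6/2 = 7.4051 mol.
Mass of H2O = 7.4051 mol × 18.016 g/mol = 133.41 g.
This is the theoretical yield. Percent yield = 110.7 g / 133.41 g × 100% = 82.977%.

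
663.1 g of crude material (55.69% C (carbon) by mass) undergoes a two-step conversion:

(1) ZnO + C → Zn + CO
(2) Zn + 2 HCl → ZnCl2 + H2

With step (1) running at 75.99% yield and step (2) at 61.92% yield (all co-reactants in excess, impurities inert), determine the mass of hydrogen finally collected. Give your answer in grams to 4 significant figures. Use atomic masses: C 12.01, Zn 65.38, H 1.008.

29.17 g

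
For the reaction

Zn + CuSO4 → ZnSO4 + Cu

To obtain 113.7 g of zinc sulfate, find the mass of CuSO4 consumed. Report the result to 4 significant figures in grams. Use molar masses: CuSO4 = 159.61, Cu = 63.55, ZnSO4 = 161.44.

112.4 g

n(ZnSO4) = 113.70 g / 161.44 g/mol = 0.70429 mol.
From the equation the ZnSO4:CuSO4 mole ratio is 1:1, so n(CuSO4) = 0.70429 × 1/1 = 0.70429 mol.
Mass of CuSO4 = 0.70429 mol × 159.61 g/mol = 112.41 g.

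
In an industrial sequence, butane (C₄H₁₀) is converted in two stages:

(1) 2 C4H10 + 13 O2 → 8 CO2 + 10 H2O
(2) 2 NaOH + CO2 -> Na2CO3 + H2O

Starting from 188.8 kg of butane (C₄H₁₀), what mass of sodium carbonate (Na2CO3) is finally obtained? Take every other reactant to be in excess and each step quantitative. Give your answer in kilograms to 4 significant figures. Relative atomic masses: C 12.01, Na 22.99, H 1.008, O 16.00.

1377 kg

M(C4H10) = 4(12.01) + 10(1.008) = 58.12 g/mol.
M(Na2CO3) = 2(22.99) + 12.01 + 3(16.00) = 105.99 g/mol.
188.8 kg = 188800 g.
n(C4H10) = 188800 / 58.12 = 3248.5 mol.
Step 1 gives a 2:8 ratio of C4H10 to CO2, so n(CO2) = 12994 mol.
In step 2 the CO2:Na2CO3 ratio is 1:1, so n(Na2CO3) = 12994 mol.
Mass of Na2CO3 = 12994 × 105.99 = 1.3772 × 10^6 g = 1377 kg.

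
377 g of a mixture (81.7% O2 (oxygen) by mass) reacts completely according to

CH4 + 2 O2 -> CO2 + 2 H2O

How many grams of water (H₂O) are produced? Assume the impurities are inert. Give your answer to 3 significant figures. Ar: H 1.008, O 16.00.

173 g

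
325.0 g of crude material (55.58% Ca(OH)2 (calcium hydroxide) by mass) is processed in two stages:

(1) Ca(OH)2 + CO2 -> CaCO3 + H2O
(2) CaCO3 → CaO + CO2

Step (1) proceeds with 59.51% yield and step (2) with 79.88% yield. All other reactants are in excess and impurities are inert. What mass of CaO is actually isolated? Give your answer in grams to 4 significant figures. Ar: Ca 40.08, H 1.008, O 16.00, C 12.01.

Pure Ca(OH)2 = 325.0 × 0.5558 = 180.63 g.
M(Ca(OH)2) = 40.08 + 2(16.00) + 2(1.008) = 74.096 g/mol.
M(CaO) = 40.08 + 16.00 = 56.08 g/mol.
n(Ca(OH)2) = 180.63 / 74.096 = 2.4379 mol.
Step 1 (Ca(OH)2:CaCO3 = 1:1): theoretical n(CaCO3) = 2.4379 mol; at 59.51% yield, n(CaCO3) = 1.4508 mol.
Step 2 (CaCO3:CaO = 1:1): theoretical n(CaO) = 1.4508 mol, so theoretical mass = 1.4508 × 56.08 = 81.359 g.
At 79.88% yield, actual mass of CaO = 81.359 × 0.7988 = 64.989 g.

64.99 g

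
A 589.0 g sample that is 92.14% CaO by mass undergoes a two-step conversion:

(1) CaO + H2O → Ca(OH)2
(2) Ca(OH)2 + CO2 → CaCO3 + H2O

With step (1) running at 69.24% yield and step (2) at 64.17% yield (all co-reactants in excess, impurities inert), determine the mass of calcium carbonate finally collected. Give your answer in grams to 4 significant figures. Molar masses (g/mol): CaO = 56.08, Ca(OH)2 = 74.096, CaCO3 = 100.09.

430.4 g

Pure CaO = 589.0 × 0.9214 = 542.70 g.
n(CaO) = 542.70 / 56.08 = 9.6773 mol.
Step 1 (CaO:Ca(OH)2 = 1:1): theoretical n(Ca(OH)2) = 9.6773 mol; at 69.24% yield, n(Ca(OH)2) = 6.7006 mol.
Step 2 (Ca(OH)2:CaCO3 = 1:1): theoretical n(CaCO3) = 6.7006 mol, so theoretical mass = 6.7006 × 100.09 = 670.66 g.
At 64.17% yield, actual mass of CaCO3 = 670.66 × 0.6417 = 430.36 g.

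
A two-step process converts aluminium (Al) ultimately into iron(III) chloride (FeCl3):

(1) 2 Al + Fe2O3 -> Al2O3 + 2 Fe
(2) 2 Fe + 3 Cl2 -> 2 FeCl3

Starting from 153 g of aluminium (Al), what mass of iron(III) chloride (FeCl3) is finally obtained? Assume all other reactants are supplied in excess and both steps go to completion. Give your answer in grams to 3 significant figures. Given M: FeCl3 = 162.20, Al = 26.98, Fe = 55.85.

n(Al) = 153.0 / 26.98 = 5.671 mol.
Step 1 gives a 2:2 ratio of Al to Fe, so n(Fe) = 5.671 mol.
In step 2 the Fe:FeCl3 ratio is 2:2, so n(FeCl3) = 5.671 mol.
Mass of FeCl3 = 5.671 × 162.20 = 919.8 g.

920 g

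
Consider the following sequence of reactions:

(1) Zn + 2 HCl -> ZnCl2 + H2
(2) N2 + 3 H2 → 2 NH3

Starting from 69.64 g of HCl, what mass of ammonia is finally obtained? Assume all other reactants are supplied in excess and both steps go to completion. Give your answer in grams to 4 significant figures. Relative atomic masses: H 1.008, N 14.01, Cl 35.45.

M(HCl) = 1.008 + 35.45 = 36.458 g/mol.
M(NH3) = 14.01 + 3(1.008) = 17.034 g/mol.
n(HCl) = 69.640 / 36.458 = 1.9101 mol.
Step 1 gives a 2:1 ratio of HCl to H2, so n(H2) = 0.95507 mol.
In step 2 the H2:NH3 ratio is 3:2, so n(NH3) = 0.63671 mol.
Mass of NH3 = 0.63671 × 17.034 = 10.846 g.

10.85 g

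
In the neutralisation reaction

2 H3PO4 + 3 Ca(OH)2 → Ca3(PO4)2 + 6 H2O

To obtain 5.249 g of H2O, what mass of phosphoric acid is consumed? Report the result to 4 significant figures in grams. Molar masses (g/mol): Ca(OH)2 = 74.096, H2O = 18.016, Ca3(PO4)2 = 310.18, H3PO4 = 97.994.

9.517 g

n(H2O) = 5.2490 g / 18.016 g/mol = 0.29135 mol.
From the equation the H2O:H3PO4 mole ratio is 6:2, so n(H3PO4) = 0.29135 × 2/6 = 0.097117 mol.
Mass of H3PO4 = 0.097117 mol × 97.994 g/mol = 9.5169 g.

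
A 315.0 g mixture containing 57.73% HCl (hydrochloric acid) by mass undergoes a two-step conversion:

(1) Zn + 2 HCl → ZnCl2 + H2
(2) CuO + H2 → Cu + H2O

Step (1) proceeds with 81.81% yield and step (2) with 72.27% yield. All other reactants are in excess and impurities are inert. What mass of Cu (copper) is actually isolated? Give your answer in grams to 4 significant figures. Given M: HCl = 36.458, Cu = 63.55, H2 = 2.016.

93.71 g

Pure HCl = 315.0 × 0.5773 = 181.85 g.
n(HCl) = 181.85 / 36.458 = 4.9879 mol.
Step 1 (HCl:H2 = 2:1): theoretical n(H2) = 2.4940 mol; at 81.81% yield, n(H2) = 2.0403 mol.
Step 2 (H2:Cu = 1:1): theoretical n(Cu) = 2.0403 mol, so theoretical mass = 2.0403 × 63.55 = 129.66 g.
At 72.27% yield, actual mass of Cu = 129.66 × 0.7227 = 93.706 g.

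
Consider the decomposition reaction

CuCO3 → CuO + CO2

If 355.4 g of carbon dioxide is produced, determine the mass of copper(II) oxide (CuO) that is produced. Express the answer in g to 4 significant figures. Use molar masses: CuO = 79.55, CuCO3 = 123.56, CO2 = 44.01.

642.4 g

n(CO2) = 355.40 g / 44.01 g/mol = 8.0754 mol.
From the equation the CO2:CuO mole ratio is 1:1, so n(CuO) = 8.0754 × 1/1 = 8.0754 mol.
Mass of CuO = 8.0754 mol × 79.55 g/mol = 642.40 g.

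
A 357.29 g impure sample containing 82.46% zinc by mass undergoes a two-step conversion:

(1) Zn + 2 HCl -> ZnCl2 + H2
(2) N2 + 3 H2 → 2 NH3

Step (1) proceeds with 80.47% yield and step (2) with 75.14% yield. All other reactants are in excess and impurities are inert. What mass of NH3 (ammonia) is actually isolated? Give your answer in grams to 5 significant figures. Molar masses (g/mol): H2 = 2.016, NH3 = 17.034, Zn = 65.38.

30.942 g

Pure Zn = 357.29 × 0.8246 = 294.621 g.
n(Zn) = 294.621 / 65.38 = 4.50629 mol.
Step 1 (Zn:H2 = 1:1): theoretical n(H2) = 4.50629 mol; at 80.47% yield, n(H2) = 3.62621 mol.
Step 2 (H2:NH3 = 3:2): theoretical n(NH3) = 2.41748 mol, so theoretical mass = 2.41748 × 17.034 = 41.1793 g.
At 75.14% yield, actual mass of NH3 = 41.1793 × 0.7514 = 30.9421 g.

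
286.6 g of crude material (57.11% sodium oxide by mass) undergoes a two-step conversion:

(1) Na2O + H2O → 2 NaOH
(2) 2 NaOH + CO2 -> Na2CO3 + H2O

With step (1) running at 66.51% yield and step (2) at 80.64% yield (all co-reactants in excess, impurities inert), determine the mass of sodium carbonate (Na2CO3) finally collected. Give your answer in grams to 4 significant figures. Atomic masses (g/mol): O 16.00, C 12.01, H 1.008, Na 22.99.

Pure Na2O = 286.6 × 0.5711 = 163.68 g.
M(Na2O) = 2(22.99) + 16.00 = 61.98 g/mol.
M(Na2CO3) = 2(22.99) + 12.01 + 3(16.00) = 105.99 g/mol.
n(Na2O) = 163.68 / 61.98 = 2.6408 mol.
Step 1 (Na2O:NaOH = 1:2): theoretical n(NaOH) = 5.2816 mol; at 66.51% yield, n(NaOH) = 3.5128 mol.
Step 2 (NaOH:Na2CO3 = 2:1): theoretical n(Na2CO3) = 1.7564 mol, so theoretical mass = 1.7564 × 105.99 = 186.16 g.
At 80.64% yield, actual mass of Na2CO3 = 186.16 × 0.8064 = 150.12 g.

150.1 g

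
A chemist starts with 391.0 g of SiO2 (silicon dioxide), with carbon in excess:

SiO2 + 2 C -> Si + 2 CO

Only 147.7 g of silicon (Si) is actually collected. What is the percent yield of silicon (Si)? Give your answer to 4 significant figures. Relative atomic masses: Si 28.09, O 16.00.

80.81 %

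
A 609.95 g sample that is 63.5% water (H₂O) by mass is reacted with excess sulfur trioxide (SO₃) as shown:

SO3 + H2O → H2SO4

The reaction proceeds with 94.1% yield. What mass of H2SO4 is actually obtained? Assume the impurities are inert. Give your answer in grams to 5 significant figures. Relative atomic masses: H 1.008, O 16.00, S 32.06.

Pure H2O available = 609.95 g × 0.635 = 387.318 g.
M(H2O) = 2(1.008) + 16.00 = 18.016 g/mol.
M(H2SO4) = 2(1.008) + 32.06 + 4(16.00) = 98.076 g/mol.
n(H2O) = 387.318 g / 18.016 g/mol = 21.4986 mol.
From the equation the H2O:H2SO4 mole ratio is 1:1, so n(H2SO4) = 21.4986 × 1/1 = 21.4986 mol.
Mass of H2SO4 = 21.4986 mol × 98.076 g/mol = 2108.49 g.
Actual mass collected = 2108.49 g × 0.941 = 1984.09 g.

1984.1 g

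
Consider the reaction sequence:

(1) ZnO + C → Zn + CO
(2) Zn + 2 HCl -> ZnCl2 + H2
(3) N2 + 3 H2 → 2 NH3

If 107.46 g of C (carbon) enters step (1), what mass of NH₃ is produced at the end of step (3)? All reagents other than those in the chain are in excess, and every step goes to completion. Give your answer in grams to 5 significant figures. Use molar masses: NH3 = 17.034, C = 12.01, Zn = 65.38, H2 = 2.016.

101.61 g

n(C) = 107.46 / 12.01 = 8.94754 mol.
Reaction (1): C→Zn ratio 1:1 ⇒ n(Zn) = 8.94754 mol.
Reaction (2): Zn→H2 ratio 1:1 ⇒ n(H2) = 8.94754 mol.
Reaction (3): H2→NH3 ratio 3:2 ⇒ n(NH3) = 5.96503 mol.
Mass of NH3 = 5.96503 × 17.034 = 101.608 g.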